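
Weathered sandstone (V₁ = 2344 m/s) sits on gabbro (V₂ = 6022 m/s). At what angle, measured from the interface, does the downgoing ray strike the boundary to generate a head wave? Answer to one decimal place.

67.1°

At critical incidence the refracted ray runs along the interface (θ₂ = 90°), so sin θ_c = V₁/V₂.
θ_c = arcsin(2344/6022) = arcsin 0.3892 = 22.91°.
Measured from the interface: 90° − 22.91° = 67.09°.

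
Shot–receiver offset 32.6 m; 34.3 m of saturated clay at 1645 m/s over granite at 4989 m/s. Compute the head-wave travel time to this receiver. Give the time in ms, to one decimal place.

t = x/V₂ + 2h·√(V₂²−V₁²)/(V₁V₂).
√(V₂²−V₁²) = √(4989²−1645²) = 4710.0 m/s; delay term = 2·34.3·4710.0/(1645·4989) = 0.03937 s.
t = 32.6/4989 + 0.03937 = 0.04590 s.

45.9 ms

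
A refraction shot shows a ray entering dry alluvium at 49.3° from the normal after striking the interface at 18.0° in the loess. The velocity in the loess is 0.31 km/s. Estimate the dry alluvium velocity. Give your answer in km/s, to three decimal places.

sin 18.0° = 0.3090; sin 49.3° = 0.7581.
V₂ = V₁·(sin θ₂/sin θ₁) = 0.31·(0.7581/0.3090) = 0.761 km/s.

0.761 km/s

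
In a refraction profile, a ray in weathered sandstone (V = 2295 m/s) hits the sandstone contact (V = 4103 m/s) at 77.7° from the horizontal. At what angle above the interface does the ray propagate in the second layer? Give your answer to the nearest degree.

68°

Convert to the normal: θ₁ = 90° − 77.7° = 12.3°.
sin θ₁/V₁ = sin θ₂/V₂ ⇒ sin θ₂ = 4103·sin 12.3°/2295 = 4103·0.2130/2295 = 0.3809.
θ₂ = sin⁻¹(0.3809) = 22.39° (from vertical).
From the interface: 90° − 22.39° = 67.61°.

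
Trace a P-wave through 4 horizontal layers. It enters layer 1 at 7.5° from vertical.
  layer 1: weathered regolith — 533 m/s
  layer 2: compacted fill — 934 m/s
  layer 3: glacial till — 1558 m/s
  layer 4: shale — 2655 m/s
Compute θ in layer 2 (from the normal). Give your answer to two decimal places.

13.22°

Ray parameter p = sin 7.5° / 533 = 2.4489e-04 s/m.
sin θ_2 = p·V_2 = 2.4489e-04 × 934 = 0.2287.
θ_2 = arcsin 0.2287 = 13.22°.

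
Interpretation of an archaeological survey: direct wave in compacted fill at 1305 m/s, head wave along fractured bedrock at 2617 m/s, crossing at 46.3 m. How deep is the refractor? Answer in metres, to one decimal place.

x_cross = 2h·√((V₂+V₁)/(V₂−V₁)) → h = x_cross / (2·√((V₂+V₁)/(V₂−V₁))).
√((V₂+V₁)/(V₂−V₁)) = √((2617+1305)/(2617−1305)) = 1.7290.
h = 46.3 / (2·1.7290) = 13.39 m.

13.4 m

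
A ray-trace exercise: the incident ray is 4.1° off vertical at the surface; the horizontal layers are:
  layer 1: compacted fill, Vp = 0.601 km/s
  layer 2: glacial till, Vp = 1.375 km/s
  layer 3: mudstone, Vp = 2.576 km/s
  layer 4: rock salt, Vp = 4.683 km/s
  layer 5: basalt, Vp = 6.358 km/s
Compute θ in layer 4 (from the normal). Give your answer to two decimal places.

33.86°

Ray parameter p = sin 4.1° / 0.601 = 1.1896e-01 s/km.
sin θ_4 = p·V_4 = 1.1896e-01 × 4.683 = 0.5571.
θ_4 = 33.86° from the vertical.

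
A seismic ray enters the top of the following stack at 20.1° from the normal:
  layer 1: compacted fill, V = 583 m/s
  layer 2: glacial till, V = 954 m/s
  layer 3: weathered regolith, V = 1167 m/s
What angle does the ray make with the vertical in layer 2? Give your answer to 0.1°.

34.2°

Snell's law across each interface conserves sin θ / V, so sin θ_2 = V_2·sin θ₁/V₁.
sin θ_2 = 954 × sin 20.1° / 583 = 0.5624.
θ_2 = 34.22° from the vertical.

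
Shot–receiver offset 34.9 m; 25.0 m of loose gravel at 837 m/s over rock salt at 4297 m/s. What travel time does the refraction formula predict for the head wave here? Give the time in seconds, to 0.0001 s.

θ_c = arcsin(V₁/V₂) = arcsin(837/4297) = 11.23°, cos θ_c = 0.9808.
Intercept time tᵢ = 2h cos θ_c / V₁ = 2·25.0·0.9808/837 = 0.05859 s.
t = x/V₂ + tᵢ = 34.9/4297 + 0.05859 = 0.06671 s.

0.0667 s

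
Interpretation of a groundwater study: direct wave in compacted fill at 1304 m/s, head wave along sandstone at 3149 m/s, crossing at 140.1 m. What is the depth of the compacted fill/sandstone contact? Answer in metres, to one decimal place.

h = (x_cross/2)·√((V₂−V₁)/(V₂+V₁)).
(V₂−V₁)/(V₂+V₁) = (3149−1304)/(3149+1304) = 0.4143; √ = 0.6437.
h = (140.1/2)·0.6437 = 45.09 m.

45.1 m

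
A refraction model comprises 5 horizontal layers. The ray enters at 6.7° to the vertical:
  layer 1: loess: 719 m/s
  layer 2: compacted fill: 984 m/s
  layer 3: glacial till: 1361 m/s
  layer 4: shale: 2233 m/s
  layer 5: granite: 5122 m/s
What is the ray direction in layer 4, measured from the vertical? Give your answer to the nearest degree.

21°

Ray parameter p = sin 6.7° / 719 = 1.6227e-04 s/m.
sin θ_4 = p·V_4 = 1.6227e-04 × 2233 = 0.3623.
θ_4 = 21.24° from the vertical.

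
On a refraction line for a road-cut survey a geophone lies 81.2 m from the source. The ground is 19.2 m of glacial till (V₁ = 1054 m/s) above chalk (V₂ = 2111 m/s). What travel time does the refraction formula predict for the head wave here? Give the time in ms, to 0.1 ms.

70.0 ms

θ_c = arcsin(V₁/V₂) = arcsin(1054/2111) = 29.95°, cos θ_c = 0.8664.
Intercept time tᵢ = 2h cos θ_c / V₁ = 2·19.2·0.8664/1054 = 0.03157 s.
t = x/V₂ + tᵢ = 81.2/2111 + 0.03157 = 0.07003 s.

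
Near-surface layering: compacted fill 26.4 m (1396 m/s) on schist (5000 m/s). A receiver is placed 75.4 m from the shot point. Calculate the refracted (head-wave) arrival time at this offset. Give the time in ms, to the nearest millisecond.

t = x/V₂ + 2h·√(V₂²−V₁²)/(V₁V₂).
√(V₂²−V₁²) = √(5000²−1396²) = 4801.2 m/s; delay term = 2·26.4·4801.2/(1396·5000) = 0.03632 s.
t = 75.4/5000 + 0.03632 = 0.05140 s.

51 ms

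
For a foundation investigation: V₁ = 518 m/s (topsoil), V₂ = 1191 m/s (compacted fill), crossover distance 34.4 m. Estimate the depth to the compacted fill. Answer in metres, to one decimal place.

10.8 m

h = (x_cross/2)·√((V₂−V₁)/(V₂+V₁)).
(V₂−V₁)/(V₂+V₁) = (1191−518)/(1191+518) = 0.3938; √ = 0.6275.
h = (34.4/2)·0.6275 = 10.79 m.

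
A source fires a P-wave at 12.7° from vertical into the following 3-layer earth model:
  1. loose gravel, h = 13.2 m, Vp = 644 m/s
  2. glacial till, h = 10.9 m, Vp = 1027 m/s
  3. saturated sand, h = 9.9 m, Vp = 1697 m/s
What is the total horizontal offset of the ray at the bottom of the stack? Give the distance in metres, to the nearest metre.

Apply Snell's law at each interface; in layer i the horizontal offset is hᵢ·tan θᵢ.
Layer 1: θ = 12.70°; offset = 13.2·tan 12.70° = 2.975 m.
Layer 2: sin θ = 1027·sin 12.7°/644 = 0.3506, θ = 20.52°; offset = 10.9·tan 20.52° = 4.080 m.
Layer 3: sin θ = 1697·sin 12.7°/644 = 0.5793, θ = 35.40°; offset = 9.9·tan 35.40° = 7.036 m.
Summing the layer offsets gives 14.091 m.

14 m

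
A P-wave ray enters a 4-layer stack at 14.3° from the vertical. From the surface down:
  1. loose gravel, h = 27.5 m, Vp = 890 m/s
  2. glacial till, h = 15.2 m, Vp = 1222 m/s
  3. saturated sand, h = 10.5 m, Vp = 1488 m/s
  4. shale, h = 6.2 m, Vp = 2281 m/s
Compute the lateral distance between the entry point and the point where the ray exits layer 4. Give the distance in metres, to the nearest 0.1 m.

22.3 m

p = sin θ₁/V₁ = sin 14.3°/890 = 2.7753e-04 s/m is conserved through the stack.
Layer 1: θ = 14.30°; offset = 27.5·tan 14.30° = 7.010 m.
Layer 2: sin θ = p·1222 = 0.3391 → θ = 19.82°; offset = 15.2·tan 19.82° = 5.480 m.
Layer 3: sin θ = p·1488 = 0.4130 → θ = 24.39°; offset = 10.5·tan 24.39° = 4.761 m.
Layer 4: sin θ = p·2281 = 0.6330 → θ = 39.27°; offset = 6.2·tan 39.27° = 5.070 m.
Total horizontal offset = 22.320 m.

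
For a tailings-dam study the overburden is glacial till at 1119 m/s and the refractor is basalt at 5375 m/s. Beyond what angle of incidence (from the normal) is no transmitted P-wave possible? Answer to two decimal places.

12.02°

At critical incidence the refracted ray runs along the interface (θ₂ = 90°), so sin θ_c = V₁/V₂.
θ_c = arcsin(1119/5375) = arcsin 0.2082 = 12.02°.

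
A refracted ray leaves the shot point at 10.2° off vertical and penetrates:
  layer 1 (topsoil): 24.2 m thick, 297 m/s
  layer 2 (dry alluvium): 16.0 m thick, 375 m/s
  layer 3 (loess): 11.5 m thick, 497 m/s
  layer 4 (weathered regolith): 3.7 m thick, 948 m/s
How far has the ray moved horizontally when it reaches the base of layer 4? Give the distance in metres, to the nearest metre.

Ray parameter p = sin 10.2° / 297 m/s = 5.9624e-04 s/m.
Layer 1: θ = 10.20°; offset = 24.2·tan 10.20° = 4.354 m.
Layer 2: sin θ = p·375 = 0.2236 → θ = 12.92°; offset = 16.0·tan 12.92° = 3.670 m.
Layer 3: sin θ = p·497 = 0.2963 → θ = 17.24°; offset = 11.5·tan 17.24° = 3.568 m.
Layer 4: sin θ = p·948 = 0.5652 → θ = 34.42°; offset = 3.7·tan 34.42° = 2.535 m.
Total horizontal offset = 14.128 m.

14 m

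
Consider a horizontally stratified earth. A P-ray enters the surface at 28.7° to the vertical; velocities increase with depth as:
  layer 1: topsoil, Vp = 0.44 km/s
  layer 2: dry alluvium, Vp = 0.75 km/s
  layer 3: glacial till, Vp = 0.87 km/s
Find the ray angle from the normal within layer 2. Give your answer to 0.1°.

Ray parameter p = sin 28.7° / 0.44 = 1.0914e+00 s/km.
sin θ_2 = p·V_2 = 1.0914e+00 × 0.75 = 0.8186.
θ_2 = 54.94° from the vertical.

54.9°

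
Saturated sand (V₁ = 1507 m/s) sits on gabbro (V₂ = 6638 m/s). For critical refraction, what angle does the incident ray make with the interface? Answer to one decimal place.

At critical incidence the refracted ray runs along the interface (θ₂ = 90°), so sin θ_c = V₁/V₂.
θ_c = arcsin(1507/6638) = arcsin 0.2270 = 13.12°.
Measured from the interface: 90° − 13.12° = 76.88°.

76.9°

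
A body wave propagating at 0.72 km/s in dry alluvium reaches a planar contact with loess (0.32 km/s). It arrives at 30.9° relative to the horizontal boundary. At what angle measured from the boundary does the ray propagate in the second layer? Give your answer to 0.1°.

67.6°

Convert to the normal: θ₁ = 90° − 30.9° = 59.1°.
sin θ₁/V₁ = sin θ₂/V₂ ⇒ sin θ₂ = 0.32·sin 59.1°/0.72 = 0.32·0.8581/0.72 = 0.3814.
θ₂ = sin⁻¹(0.3814) = 22.42° (from vertical).
From the interface: 90° − 22.42° = 67.58°.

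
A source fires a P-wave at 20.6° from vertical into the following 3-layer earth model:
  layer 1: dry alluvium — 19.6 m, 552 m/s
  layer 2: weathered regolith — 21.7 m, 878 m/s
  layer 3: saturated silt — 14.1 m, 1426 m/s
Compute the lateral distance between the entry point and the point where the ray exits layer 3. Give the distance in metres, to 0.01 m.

Apply Snell's law at each interface; in layer i the horizontal offset is hᵢ·tan θᵢ.
Layer 1: θ = 20.60°; offset = 19.6·tan 20.60° = 7.3672 m.
Layer 2: sin θ = 878·sin 20.6°/552 = 0.5596, θ = 34.03°; offset = 21.7·tan 34.03° = 14.6536 m.
Layer 3: sin θ = 1426·sin 20.6°/552 = 0.9089, θ = 65.36°; offset = 14.1·tan 65.36° = 30.7363 m.
Summing the layer offsets gives 52.7570 m.

52.76 m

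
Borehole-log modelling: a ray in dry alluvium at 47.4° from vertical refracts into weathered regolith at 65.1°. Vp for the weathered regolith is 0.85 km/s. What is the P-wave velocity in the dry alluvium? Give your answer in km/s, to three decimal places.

sin 47.4° = 0.7361; sin 65.1° = 0.9070.
V₁ = V₂·(sin θ₁/sin θ₂) = 0.85·(0.7361/0.9070) = 0.690 km/s.

0.690 km/s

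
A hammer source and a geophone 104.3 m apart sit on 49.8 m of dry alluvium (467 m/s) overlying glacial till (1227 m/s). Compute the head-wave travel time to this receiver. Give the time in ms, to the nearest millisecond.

θ_c = arcsin(V₁/V₂) = arcsin(467/1227) = 22.37°, cos θ_c = 0.9247.
Intercept time tᵢ = 2h cos θ_c / V₁ = 2·49.8·0.9247/467 = 0.19722 s.
t = x/V₂ + tᵢ = 104.3/1227 + 0.19722 = 0.28223 s.

282 ms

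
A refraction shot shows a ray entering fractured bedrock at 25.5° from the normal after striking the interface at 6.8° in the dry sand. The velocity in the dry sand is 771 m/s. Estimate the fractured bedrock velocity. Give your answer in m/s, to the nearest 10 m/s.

2800 m/s

Snell's law: sin 6.8°/V₁ = sin 25.5°/V₂.
V₂ = V₁·sin 25.5°/sin 6.8° = 771 × 3.6360 = 2803.32 m/s.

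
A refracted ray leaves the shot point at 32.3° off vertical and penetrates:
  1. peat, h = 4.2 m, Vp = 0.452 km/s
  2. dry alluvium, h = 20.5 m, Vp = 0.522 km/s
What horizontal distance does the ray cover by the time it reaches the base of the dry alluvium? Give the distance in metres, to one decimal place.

Apply Snell's law at each interface; in layer i the horizontal offset is hᵢ·tan θᵢ.
Layer 1: θ = 32.30°; offset = 4.2·tan 32.30° = 2.655 m.
Layer 2: sin θ = 0.522·sin 32.3°/0.452 = 0.6171, θ = 38.11°; offset = 20.5·tan 38.11° = 16.077 m.
Summing the layer offsets gives 18.732 m.

18.7 m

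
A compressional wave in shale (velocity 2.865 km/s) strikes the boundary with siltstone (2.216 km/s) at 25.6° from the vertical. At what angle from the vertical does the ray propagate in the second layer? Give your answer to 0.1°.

19.5°

sin θ₁/V₁ = sin θ₂/V₂ ⇒ sin θ₂ = 2.216·sin 25.6°/2.865 = 2.216·0.4321/2.865 = 0.3342.
θ₂ = arcsin 0.3342 = 19.52° from the normal.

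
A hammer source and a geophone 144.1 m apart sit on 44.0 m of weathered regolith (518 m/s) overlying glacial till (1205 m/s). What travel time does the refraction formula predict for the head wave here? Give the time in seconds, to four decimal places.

θ_c = arcsin(V₁/V₂) = arcsin(518/1205) = 25.46°, cos θ_c = 0.9029.
Intercept time tᵢ = 2h cos θ_c / V₁ = 2·44.0·0.9029/518 = 0.15339 s.
t = x/V₂ + tᵢ = 144.1/1205 + 0.15339 = 0.27297 s.

0.2730 s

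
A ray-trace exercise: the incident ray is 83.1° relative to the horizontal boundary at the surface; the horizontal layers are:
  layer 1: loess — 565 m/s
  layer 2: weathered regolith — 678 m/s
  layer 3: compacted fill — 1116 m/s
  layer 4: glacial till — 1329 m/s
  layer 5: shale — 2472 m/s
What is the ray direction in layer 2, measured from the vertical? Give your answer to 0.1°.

From the normal: θ₁ = 90° − 83.1° = 6.9°.
Ray parameter p = sin 6.9° / 565 = 2.1263e-04 s/m.
sin θ_2 = p·V_2 = 2.1263e-04 × 678 = 0.1442.
θ_2 = arcsin 0.1442 = 8.29°.

8.3°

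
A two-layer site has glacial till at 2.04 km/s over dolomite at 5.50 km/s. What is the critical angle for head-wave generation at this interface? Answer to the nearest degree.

Critical incidence: sin θ_c = V₁/V₂ = 2.04/5.50 = 0.3709.
θ_c = arcsin 0.3709 = 21.77°.

22°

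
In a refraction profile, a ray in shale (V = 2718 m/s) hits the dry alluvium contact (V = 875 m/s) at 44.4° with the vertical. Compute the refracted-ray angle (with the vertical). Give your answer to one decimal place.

sin θ₁/V₁ = sin θ₂/V₂ ⇒ sin θ₂ = 875·sin 44.4°/2718 = 875·0.6997/2718 = 0.2252.
θ₂ = sin⁻¹(0.2252) = 13.02° (from vertical).

13.0°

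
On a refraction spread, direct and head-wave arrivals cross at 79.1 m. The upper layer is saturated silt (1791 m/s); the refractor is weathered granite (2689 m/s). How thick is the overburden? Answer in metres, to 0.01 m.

x_cross = 2h·√((V₂+V₁)/(V₂−V₁)) → h = x_cross / (2·√((V₂+V₁)/(V₂−V₁))).
√((V₂+V₁)/(V₂−V₁)) = √((2689+1791)/(2689−1791)) = 2.2336.
h = 79.1 / (2·2.2336) = 17.71 m.

17.71 m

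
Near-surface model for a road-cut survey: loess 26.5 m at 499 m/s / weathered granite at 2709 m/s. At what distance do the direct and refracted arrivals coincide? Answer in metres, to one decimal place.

θ_c = arcsin(499/2709) = 10.61°, so cos θ_c = 0.9829 and tᵢ = 2h cos θ_c/V₁ = 0.1044 s.
At crossover x/V₁ = x/V₂ + tᵢ ⇒ x = tᵢ/(1/V₁ − 1/V₂) = 0.10439/(2.0040e-03 − 3.6914e-04) = 63.86 m.

63.9 m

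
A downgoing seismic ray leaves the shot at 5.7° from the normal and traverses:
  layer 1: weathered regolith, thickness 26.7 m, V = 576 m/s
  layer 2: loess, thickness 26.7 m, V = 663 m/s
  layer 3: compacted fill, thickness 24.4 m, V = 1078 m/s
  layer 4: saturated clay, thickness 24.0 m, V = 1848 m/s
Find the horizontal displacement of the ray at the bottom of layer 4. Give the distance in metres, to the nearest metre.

18 m

Apply Snell's law at each interface; in layer i the horizontal offset is hᵢ·tan θᵢ.
Layer 1: θ = 5.70°; offset = 26.7·tan 5.70° = 2.665 m.
Layer 2: sin θ = 663·sin 5.7°/576 = 0.1143, θ = 6.56°; offset = 26.7·tan 6.56° = 3.073 m.
Layer 3: sin θ = 1078·sin 5.7°/576 = 0.1859, θ = 10.71°; offset = 24.4·tan 10.71° = 4.616 m.
Layer 4: sin θ = 1848·sin 5.7°/576 = 0.3187, θ = 18.58°; offset = 24.0·tan 18.58° = 8.068 m.
Total horizontal offset = 18.422 m.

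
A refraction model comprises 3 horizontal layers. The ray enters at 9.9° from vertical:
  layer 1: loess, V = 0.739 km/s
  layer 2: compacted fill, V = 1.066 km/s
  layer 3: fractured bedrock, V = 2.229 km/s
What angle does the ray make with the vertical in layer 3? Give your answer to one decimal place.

31.2°

Snell's law across each interface conserves sin θ / V, so sin θ_3 = V_3·sin θ₁/V₁.
sin θ_3 = 2.229 × sin 9.9° / 0.739 = 0.5186.
θ_3 = 31.24° from the vertical.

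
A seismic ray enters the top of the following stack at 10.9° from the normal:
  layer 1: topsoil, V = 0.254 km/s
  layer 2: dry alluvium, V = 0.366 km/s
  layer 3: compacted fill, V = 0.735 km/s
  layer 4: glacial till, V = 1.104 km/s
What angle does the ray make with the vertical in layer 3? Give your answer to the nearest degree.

33°

Ray parameter p = sin 10.9° / 0.254 = 7.4447e-01 s/km.
sin θ_3 = p·V_3 = 7.4447e-01 × 0.735 = 0.5472.
θ_3 = 33.17° from the vertical.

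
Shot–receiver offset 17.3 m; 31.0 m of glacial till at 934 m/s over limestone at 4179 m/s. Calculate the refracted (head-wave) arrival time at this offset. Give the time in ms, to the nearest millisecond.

θ_c = arcsin(V₁/V₂) = arcsin(934/4179) = 12.91°, cos θ_c = 0.9747.
Intercept time tᵢ = 2h cos θ_c / V₁ = 2·31.0·0.9747/934 = 0.06470 s.
t = x/V₂ + tᵢ = 17.3/4179 + 0.06470 = 0.06884 s.

69 ms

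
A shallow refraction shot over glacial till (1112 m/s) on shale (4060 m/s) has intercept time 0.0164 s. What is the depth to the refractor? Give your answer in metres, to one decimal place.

9.5 m

h = tᵢ·V₁·V₂ / (2·√(V₂²−V₁²)).
√(V₂²−V₁²) = √(4060² − 1112²) = 3904.7 m/s.
h = 0.0164 s × 1112 × 4060 / (2 × 3904.7) = 9.48 m.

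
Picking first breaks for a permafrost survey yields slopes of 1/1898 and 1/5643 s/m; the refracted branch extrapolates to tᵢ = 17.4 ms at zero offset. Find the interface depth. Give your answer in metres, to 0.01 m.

17.53 m

h = tᵢ·V₁·V₂ / (2·√(V₂²−V₁²)).
√(V₂²−V₁²) = √(5643² − 1898²) = 5314.2 m/s.
h = 0.0174 s × 1898 × 5643 / (2 × 5314.2) = 17.53 m.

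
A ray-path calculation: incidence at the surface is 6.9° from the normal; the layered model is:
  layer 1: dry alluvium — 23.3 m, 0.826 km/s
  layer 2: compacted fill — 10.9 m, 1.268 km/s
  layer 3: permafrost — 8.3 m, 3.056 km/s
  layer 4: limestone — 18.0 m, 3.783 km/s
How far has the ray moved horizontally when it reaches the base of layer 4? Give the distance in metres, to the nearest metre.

21 m

Ray parameter p = sin 6.9° / 0.826 km/s = 1.4544e-01 s/km.
Layer 1: θ = 6.90°; offset = 23.3·tan 6.90° = 2.820 m.
Layer 2: sin θ = p·1.268 = 0.1844 → θ = 10.63°; offset = 10.9·tan 10.63° = 2.045 m.
Layer 3: sin θ = p·3.056 = 0.4445 → θ = 26.39°; offset = 8.3·tan 26.39° = 4.118 m.
Layer 4: sin θ = p·3.783 = 0.5502 → θ = 33.38°; offset = 18.0·tan 33.38° = 11.861 m.
Σ offsets = 20.844 m.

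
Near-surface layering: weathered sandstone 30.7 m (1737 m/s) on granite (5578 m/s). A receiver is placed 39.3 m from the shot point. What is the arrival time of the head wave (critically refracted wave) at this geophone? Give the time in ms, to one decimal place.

t = x/V₂ + 2h·√(V₂²−V₁²)/(V₁V₂).
√(V₂²−V₁²) = √(5578²−1737²) = 5300.7 m/s; delay term = 2·30.7·5300.7/(1737·5578) = 0.03359 s.
t = 39.3/5578 + 0.03359 = 0.04064 s.

40.6 ms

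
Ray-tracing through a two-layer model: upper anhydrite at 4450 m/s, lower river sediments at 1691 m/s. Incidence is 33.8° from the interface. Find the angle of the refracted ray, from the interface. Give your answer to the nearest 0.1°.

71.6°

Angle from the normal: 90° − 33.8° = 56.2°.
Snell's law: sin θ₂ = (V₂/V₁)·sin θ₁ = (1691/4450)·sin 56.2° = 0.3158.
θ₂ = arcsin 0.3158 = 18.41° from the normal.
From the interface: 90° − 18.41° = 71.59°.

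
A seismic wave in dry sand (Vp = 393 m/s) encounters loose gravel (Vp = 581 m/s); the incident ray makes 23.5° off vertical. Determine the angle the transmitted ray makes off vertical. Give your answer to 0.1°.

Snell's law: sin θ₂ = (V₂/V₁)·sin θ₁ = (581/393)·sin 23.5° = 0.5895.
θ₂ = sin⁻¹(0.5895) = 36.12° (from vertical).

36.1°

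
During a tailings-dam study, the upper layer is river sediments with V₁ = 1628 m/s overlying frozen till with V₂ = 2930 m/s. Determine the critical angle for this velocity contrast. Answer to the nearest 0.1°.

33.8°

At critical incidence the refracted ray runs along the interface (θ₂ = 90°), so sin θ_c = V₁/V₂.
θ_c = arcsin(1628/2930) = arcsin 0.5556 = 33.75°.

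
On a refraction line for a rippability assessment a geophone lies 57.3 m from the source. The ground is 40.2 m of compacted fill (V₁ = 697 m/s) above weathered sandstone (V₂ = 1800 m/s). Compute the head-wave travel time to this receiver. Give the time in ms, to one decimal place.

138.2 ms

θ_c = arcsin(V₁/V₂) = arcsin(697/1800) = 22.78°, cos θ_c = 0.9220.
Intercept time tᵢ = 2h cos θ_c / V₁ = 2·40.2·0.9220/697 = 0.10635 s.
t = x/V₂ + tᵢ = 57.3/1800 + 0.10635 = 0.13819 s.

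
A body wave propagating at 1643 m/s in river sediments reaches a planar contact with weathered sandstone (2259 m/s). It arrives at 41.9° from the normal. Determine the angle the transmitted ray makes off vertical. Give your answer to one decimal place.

66.7°

sin θ₁/V₁ = sin θ₂/V₂ ⇒ sin θ₂ = 2259·sin 41.9°/1643 = 2259·0.6678/1643 = 0.9182.
θ₂ = sin⁻¹(0.9182) = 66.67° (from vertical).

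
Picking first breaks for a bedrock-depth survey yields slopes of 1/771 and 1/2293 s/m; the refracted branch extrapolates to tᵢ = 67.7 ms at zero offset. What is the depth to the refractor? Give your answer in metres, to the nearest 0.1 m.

θ_c = arcsin(771/2293) = 19.65°; cos θ_c = 0.9418.
tᵢ = 2h cos θ_c/V₁ ⇒ h = tᵢ·V₁/(2 cos θ_c) = 0.0677·771/(2·0.9418) = 27.71 m.

27.7 m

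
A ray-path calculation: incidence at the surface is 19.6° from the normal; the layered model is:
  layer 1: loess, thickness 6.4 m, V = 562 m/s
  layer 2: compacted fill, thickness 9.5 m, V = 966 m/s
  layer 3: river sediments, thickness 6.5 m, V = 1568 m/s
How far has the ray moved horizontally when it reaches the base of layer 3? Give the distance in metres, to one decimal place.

26.3 m

p = sin θ₁/V₁ = sin 19.6°/562 = 5.9689e-04 s/m is conserved through the stack.
Layer 1: θ = 19.60°; offset = 6.4·tan 19.60° = 2.279 m.
Layer 2: sin θ = p·966 = 0.5766 → θ = 35.21°; offset = 9.5·tan 35.21° = 6.704 m.
Layer 3: sin θ = p·1568 = 0.9359 → θ = 69.38°; offset = 6.5·tan 69.38° = 17.272 m.
Σ offsets = 26.256 m.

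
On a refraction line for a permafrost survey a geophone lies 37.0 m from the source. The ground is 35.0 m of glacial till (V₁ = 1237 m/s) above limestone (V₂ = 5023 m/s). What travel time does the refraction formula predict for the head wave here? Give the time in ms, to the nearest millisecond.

62 ms

t = x/V₂ + 2h·√(V₂²−V₁²)/(V₁V₂).
√(V₂²−V₁²) = √(5023²−1237²) = 4868.3 m/s; delay term = 2·35.0·4868.3/(1237·5023) = 0.05485 s.
t = 37.0/5023 + 0.05485 = 0.06221 s.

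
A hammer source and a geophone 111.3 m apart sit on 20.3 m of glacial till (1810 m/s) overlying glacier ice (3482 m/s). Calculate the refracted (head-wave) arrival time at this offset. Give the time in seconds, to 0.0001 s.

θ_c = arcsin(V₁/V₂) = arcsin(1810/3482) = 31.32°, cos θ_c = 0.8543.
Intercept time tᵢ = 2h cos θ_c / V₁ = 2·20.3·0.8543/1810 = 0.01916 s.
t = x/V₂ + tᵢ = 111.3/3482 + 0.01916 = 0.05113 s.

0.0511 s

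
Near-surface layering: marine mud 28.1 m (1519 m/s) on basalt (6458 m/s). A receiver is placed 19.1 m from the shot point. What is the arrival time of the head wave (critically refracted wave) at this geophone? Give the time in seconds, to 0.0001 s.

0.0389 s

θ_c = arcsin(V₁/V₂) = arcsin(1519/6458) = 13.60°, cos θ_c = 0.9719.
Intercept time tᵢ = 2h cos θ_c / V₁ = 2·28.1·0.9719/1519 = 0.03596 s.
t = x/V₂ + tᵢ = 19.1/6458 + 0.03596 = 0.03892 s.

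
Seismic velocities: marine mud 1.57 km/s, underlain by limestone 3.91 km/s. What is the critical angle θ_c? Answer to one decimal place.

23.7°

Critical incidence: sin θ_c = V₁/V₂ = 1.57/3.91 = 0.4015.
θ_c = arcsin 0.4015 = 23.67°.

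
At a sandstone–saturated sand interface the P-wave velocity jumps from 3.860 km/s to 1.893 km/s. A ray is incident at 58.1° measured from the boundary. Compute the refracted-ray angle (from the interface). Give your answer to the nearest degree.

Convert to the normal: θ₁ = 90° − 58.1° = 31.9°.
sin θ₁/V₁ = sin θ₂/V₂ ⇒ sin θ₂ = 1.893·sin 31.9°/3.860 = 1.893·0.5284/3.860 = 0.2592.
θ₂ = sin⁻¹(0.2592) = 15.02° (from vertical).
From the interface: 90° − 15.02° = 74.98°.

75°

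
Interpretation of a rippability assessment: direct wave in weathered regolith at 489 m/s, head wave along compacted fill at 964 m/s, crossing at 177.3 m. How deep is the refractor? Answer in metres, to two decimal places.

x_cross = 2h·√((V₂+V₁)/(V₂−V₁)) → h = x_cross / (2·√((V₂+V₁)/(V₂−V₁))).
√((V₂+V₁)/(V₂−V₁)) = √((964+489)/(964−489)) = 1.7490.
h = 177.3 / (2·1.7490) = 50.69 m.

50.69 m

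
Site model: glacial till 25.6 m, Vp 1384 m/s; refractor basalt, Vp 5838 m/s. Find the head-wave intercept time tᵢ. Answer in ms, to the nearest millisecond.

36 ms

θ_c = arcsin(V₁/V₂) = arcsin(1384/5838) = 13.71°; cos θ_c = 0.9715.
tᵢ = 2h·cos θ_c / V₁ = 2·25.6·0.9715 / 1384 = 0.03594 s.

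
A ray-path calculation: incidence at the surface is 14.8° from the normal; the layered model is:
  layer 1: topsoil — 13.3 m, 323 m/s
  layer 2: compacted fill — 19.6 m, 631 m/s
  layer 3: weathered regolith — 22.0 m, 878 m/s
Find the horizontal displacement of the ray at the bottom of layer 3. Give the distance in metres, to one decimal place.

36.0 m

Apply Snell's law at each interface; in layer i the horizontal offset is hᵢ·tan θᵢ.
Layer 1: θ = 14.80°; offset = 13.3·tan 14.80° = 3.514 m.
Layer 2: sin θ = 631·sin 14.8°/323 = 0.4990, θ = 29.94°; offset = 19.6·tan 29.94° = 11.287 m.
Layer 3: sin θ = 878·sin 14.8°/323 = 0.6944, θ = 43.98°; offset = 22.0·tan 43.98° = 21.228 m.
Σ offsets = 36.029 m.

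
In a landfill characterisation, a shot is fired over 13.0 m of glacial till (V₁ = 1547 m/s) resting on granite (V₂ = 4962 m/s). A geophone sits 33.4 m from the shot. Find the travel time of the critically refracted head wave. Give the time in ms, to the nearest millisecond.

23 ms

θ_c = arcsin(V₁/V₂) = arcsin(1547/4962) = 18.17°, cos θ_c = 0.9502.
Intercept time tᵢ = 2h cos θ_c / V₁ = 2·13.0·0.9502/1547 = 0.01597 s.
t = x/V₂ + tᵢ = 33.4/4962 + 0.01597 = 0.02270 s.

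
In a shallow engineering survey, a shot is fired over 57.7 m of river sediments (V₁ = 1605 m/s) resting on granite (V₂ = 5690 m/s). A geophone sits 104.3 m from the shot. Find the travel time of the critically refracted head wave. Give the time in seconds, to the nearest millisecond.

t = x/V₂ + 2h·√(V₂²−V₁²)/(V₁V₂).
√(V₂²−V₁²) = √(5690²−1605²) = 5458.9 m/s; delay term = 2·57.7·5458.9/(1605·5690) = 0.06898 s.
t = 104.3/5690 + 0.06898 = 0.08731 s.

0.087 s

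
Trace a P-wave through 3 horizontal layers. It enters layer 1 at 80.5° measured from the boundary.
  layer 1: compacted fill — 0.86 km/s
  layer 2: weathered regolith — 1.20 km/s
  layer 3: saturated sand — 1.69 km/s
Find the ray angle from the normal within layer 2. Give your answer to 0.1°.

From the normal: θ₁ = 90° − 80.5° = 9.5°.
Snell's law across each interface conserves sin θ / V, so sin θ_2 = V_2·sin θ₁/V₁.
sin θ_2 = 1.20 × sin 9.5° / 0.86 = 0.2303.
θ_2 = 13.31° from the vertical.

13.3°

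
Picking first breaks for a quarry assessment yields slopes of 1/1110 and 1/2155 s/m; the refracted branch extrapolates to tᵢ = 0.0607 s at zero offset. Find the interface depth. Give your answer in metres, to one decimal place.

39.3 m

h = tᵢ·V₁·V₂ / (2·√(V₂²−V₁²)).
√(V₂²−V₁²) = √(2155² − 1110²) = 1847.1 m/s.
h = 0.0607 s × 1110 × 2155 / (2 × 1847.1) = 39.30 m.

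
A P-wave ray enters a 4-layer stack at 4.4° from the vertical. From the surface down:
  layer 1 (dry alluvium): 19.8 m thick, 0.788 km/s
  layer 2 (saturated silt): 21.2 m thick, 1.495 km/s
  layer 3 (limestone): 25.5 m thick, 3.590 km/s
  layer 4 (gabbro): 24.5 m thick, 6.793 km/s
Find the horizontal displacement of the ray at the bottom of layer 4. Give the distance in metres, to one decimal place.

Ray parameter p = sin 4.4° / 0.788 km/s = 9.7359e-02 s/km.
Layer 1: θ = 4.40°; offset = 19.8·tan 4.40° = 1.524 m.
Layer 2: sin θ = p·1.495 = 0.1456 → θ = 8.37°; offset = 21.2·tan 8.37° = 3.119 m.
Layer 3: sin θ = p·3.590 = 0.3495 → θ = 20.46°; offset = 25.5·tan 20.46° = 9.513 m.
Layer 4: sin θ = p·6.793 = 0.6614 → θ = 41.40°; offset = 24.5·tan 41.40° = 21.602 m.
Σ offsets = 35.758 m.

35.8 m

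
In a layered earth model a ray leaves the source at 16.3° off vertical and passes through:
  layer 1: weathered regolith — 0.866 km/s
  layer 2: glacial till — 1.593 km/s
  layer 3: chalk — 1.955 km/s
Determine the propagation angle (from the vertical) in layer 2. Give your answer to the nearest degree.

31°

Ray parameter p = sin 16.3° / 0.866 = 3.2410e-01 s/km.
sin θ_2 = p·V_2 = 3.2410e-01 × 1.593 = 0.5163.
θ_2 = arcsin 0.5163 = 31.08°.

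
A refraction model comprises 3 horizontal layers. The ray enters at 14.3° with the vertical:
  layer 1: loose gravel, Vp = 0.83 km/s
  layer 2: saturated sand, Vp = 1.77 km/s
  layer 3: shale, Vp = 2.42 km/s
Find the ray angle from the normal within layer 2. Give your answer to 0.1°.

Snell's law across each interface conserves sin θ / V, so sin θ_2 = V_2·sin θ₁/V₁.
sin θ_2 = 1.77 × sin 14.3° / 0.83 = 0.5267.
θ_2 = arcsin 0.5267 = 31.78°.

31.8°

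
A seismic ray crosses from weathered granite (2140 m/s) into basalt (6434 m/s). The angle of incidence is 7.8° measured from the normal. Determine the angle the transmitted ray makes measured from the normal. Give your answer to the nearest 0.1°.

24.1°

sin θ₁/V₁ = sin θ₂/V₂ ⇒ sin θ₂ = 6434·sin 7.8°/2140 = 6434·0.1357/2140 = 0.4080.
θ₂ = arcsin 0.4080 = 24.08° from the normal.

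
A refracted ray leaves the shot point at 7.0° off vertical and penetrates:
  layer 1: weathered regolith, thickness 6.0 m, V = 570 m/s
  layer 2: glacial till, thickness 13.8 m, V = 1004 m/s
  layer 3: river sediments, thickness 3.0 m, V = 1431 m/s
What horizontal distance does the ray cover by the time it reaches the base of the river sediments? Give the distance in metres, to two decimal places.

Apply Snell's law at each interface; in layer i the horizontal offset is hᵢ·tan θᵢ.
Layer 1: θ = 7.00°; offset = 6.0·tan 7.00° = 0.7367 m.
Layer 2: sin θ = 1004·sin 7.0°/570 = 0.2147, θ = 12.40°; offset = 13.8·tan 12.40° = 3.0330 m.
Layer 3: sin θ = 1431·sin 7.0°/570 = 0.3060, θ = 17.82°; offset = 3.0·tan 17.82° = 0.9641 m.
Summing the layer offsets gives 4.7338 m.

4.73 m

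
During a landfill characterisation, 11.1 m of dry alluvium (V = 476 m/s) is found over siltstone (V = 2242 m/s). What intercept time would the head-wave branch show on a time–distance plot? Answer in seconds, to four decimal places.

0.0456 s

θ_c = arcsin(V₁/V₂) = arcsin(476/2242) = 12.26°; cos θ_c = 0.9772.
tᵢ = 2h·cos θ_c / V₁ = 2·11.1·0.9772 / 476 = 0.04558 s.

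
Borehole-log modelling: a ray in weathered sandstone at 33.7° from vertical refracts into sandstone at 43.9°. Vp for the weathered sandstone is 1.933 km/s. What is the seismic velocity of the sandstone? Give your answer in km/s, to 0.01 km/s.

2.42 km/s

Snell's law: sin 33.7°/V₁ = sin 43.9°/V₂.
V₂ = V₁·sin 43.9°/sin 33.7° = 1.933 × 1.2497 = 2.42 km/s.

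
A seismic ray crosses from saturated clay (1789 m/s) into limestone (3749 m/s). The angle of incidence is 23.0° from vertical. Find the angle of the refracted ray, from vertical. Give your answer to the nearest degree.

55°

Snell's law: sin θ₂ = (V₂/V₁)·sin θ₁ = (3749/1789)·sin 23.0° = 0.8188.
θ₂ = sin⁻¹(0.8188) = 54.97° (from vertical).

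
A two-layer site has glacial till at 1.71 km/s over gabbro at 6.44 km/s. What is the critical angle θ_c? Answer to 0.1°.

15.4°

Critical incidence: sin θ_c = V₁/V₂ = 1.71/6.44 = 0.2655.
θ_c = arcsin 0.2655 = 15.40°.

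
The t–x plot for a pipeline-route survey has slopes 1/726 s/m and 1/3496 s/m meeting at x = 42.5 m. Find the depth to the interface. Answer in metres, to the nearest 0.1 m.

17.2 m

h = (x_cross/2)·√((V₂−V₁)/(V₂+V₁)).
(V₂−V₁)/(V₂+V₁) = (3496−726)/(3496+726) = 0.6561; √ = 0.8100.
h = (42.5/2)·0.8100 = 17.21 m.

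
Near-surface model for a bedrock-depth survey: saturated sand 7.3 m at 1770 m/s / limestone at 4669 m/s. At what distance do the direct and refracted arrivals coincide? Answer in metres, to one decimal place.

21.8 m

θ_c = arcsin(1770/4669) = 22.28°, so cos θ_c = 0.9254 and tᵢ = 2h cos θ_c/V₁ = 0.0076 s.
At crossover x/V₁ = x/V₂ + tᵢ ⇒ x = tᵢ/(1/V₁ − 1/V₂) = 0.00763/(5.6497e-04 − 2.1418e-04) = 21.76 m.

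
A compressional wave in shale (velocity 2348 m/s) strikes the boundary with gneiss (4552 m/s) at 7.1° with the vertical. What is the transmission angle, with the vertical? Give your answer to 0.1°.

Snell's law: sin θ₂ = (V₂/V₁)·sin θ₁ = (4552/2348)·sin 7.1° = 0.2396.
θ₂ = arcsin 0.2396 = 13.86° from the normal.

13.9°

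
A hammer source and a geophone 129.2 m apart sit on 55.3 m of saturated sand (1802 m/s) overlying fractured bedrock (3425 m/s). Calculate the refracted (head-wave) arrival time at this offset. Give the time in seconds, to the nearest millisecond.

θ_c = arcsin(V₁/V₂) = arcsin(1802/3425) = 31.74°, cos θ_c = 0.8504.
Intercept time tᵢ = 2h cos θ_c / V₁ = 2·55.3·0.8504/1802 = 0.05219 s.
t = x/V₂ + tᵢ = 129.2/3425 + 0.05219 = 0.08992 s.

0.090 s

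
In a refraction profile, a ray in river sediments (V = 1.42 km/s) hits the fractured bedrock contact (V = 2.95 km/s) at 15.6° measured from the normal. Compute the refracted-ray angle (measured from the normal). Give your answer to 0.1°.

sin θ₁/V₁ = sin θ₂/V₂ ⇒ sin θ₂ = 2.95·sin 15.6°/1.42 = 2.95·0.2689/1.42 = 0.5587.
θ₂ = arcsin 0.5587 = 33.96° from the normal.

34.0°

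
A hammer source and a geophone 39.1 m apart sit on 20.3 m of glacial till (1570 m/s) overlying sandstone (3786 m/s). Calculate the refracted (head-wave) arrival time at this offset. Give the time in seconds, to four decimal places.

t = x/V₂ + 2h·√(V₂²−V₁²)/(V₁V₂).
√(V₂²−V₁²) = √(3786²−1570²) = 3445.1 m/s; delay term = 2·20.3·3445.1/(1570·3786) = 0.02353 s.
t = 39.1/3786 + 0.02353 = 0.03386 s.

0.0339 s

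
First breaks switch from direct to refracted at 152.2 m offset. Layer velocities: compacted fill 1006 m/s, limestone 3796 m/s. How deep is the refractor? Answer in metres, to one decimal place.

58.0 m

x_cross = 2h·√((V₂+V₁)/(V₂−V₁)) → h = x_cross / (2·√((V₂+V₁)/(V₂−V₁))).
√((V₂+V₁)/(V₂−V₁)) = √((3796+1006)/(3796−1006)) = 1.3119.
h = 152.2 / (2·1.3119) = 58.01 m.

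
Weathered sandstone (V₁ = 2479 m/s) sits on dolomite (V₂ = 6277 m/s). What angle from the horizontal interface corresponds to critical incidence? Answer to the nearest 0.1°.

At critical incidence the refracted ray runs along the interface (θ₂ = 90°), so sin θ_c = V₁/V₂.
θ_c = arcsin(2479/6277) = arcsin 0.3949 = 23.26°.
Measured from the interface: 90° − 23.26° = 66.74°.

66.7°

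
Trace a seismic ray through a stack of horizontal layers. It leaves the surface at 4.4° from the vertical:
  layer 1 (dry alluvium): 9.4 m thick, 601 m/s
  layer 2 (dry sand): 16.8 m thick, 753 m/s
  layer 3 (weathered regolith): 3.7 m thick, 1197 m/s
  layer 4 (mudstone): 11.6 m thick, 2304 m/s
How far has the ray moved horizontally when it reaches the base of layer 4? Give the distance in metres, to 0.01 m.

6.49 m

p = sin θ₁/V₁ = sin 4.4°/601 = 1.2765e-04 s/m is conserved through the stack.
Layer 1: θ = 4.40°; offset = 9.4·tan 4.40° = 0.7233 m.
Layer 2: sin θ = p·753 = 0.0961 → θ = 5.52°; offset = 16.8·tan 5.52° = 1.6224 m.
Layer 3: sin θ = p·1197 = 0.1528 → θ = 8.79°; offset = 3.7·tan 8.79° = 0.5721 m.
Layer 4: sin θ = p·2304 = 0.2941 → θ = 17.10°; offset = 11.6·tan 17.10° = 3.5696 m.
Summing the layer offsets gives 6.4873 m.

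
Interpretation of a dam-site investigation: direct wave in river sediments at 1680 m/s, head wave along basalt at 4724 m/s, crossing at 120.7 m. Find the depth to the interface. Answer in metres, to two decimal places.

41.61 m

x_cross = 2h·√((V₂+V₁)/(V₂−V₁)) → h = x_cross / (2·√((V₂+V₁)/(V₂−V₁))).
√((V₂+V₁)/(V₂−V₁)) = √((4724+1680)/(4724−1680)) = 1.4505.
h = 120.7 / (2·1.4505) = 41.61 m.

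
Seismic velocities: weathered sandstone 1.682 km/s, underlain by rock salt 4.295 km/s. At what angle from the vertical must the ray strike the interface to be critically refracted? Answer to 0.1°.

At critical incidence the refracted ray runs along the interface (θ₂ = 90°), so sin θ_c = V₁/V₂.
θ_c = arcsin(1.682/4.295) = arcsin 0.3916 = 23.06°.

23.1°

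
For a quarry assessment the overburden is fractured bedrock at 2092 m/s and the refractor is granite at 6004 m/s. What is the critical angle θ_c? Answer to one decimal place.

20.4°

At critical incidence the refracted ray runs along the interface (θ₂ = 90°), so sin θ_c = V₁/V₂.
θ_c = arcsin(2092/6004) = arcsin 0.3484 = 20.39°.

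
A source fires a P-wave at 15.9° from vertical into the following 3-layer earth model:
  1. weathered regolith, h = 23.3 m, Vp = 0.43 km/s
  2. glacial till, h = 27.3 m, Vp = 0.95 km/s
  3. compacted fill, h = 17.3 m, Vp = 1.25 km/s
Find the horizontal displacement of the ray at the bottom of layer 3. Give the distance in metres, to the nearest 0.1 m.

Ray parameter p = sin 15.9° / 0.43 km/s = 6.3711e-01 s/km.
Layer 1: θ = 15.90°; offset = 23.3·tan 15.90° = 6.637 m.
Layer 2: sin θ = p·0.95 = 0.6053 → θ = 37.25°; offset = 27.3·tan 37.25° = 20.757 m.
Layer 3: sin θ = p·1.25 = 0.7964 → θ = 52.79°; offset = 17.3·tan 52.79° = 22.781 m.
Summing the layer offsets gives 50.176 m.

50.2 m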